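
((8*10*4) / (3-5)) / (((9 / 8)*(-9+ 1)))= 160 / 9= 17.78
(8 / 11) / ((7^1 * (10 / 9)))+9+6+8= 8891 / 385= 23.09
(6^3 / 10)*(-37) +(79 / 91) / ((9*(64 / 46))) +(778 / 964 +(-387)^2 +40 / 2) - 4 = 4705094591677 / 31580640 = 148986.68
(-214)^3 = -9800344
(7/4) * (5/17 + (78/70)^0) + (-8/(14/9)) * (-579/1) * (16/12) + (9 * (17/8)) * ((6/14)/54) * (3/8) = 60510755/15232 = 3972.61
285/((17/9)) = 150.88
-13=-13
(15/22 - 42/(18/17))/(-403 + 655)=-2573/16632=-0.15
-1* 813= -813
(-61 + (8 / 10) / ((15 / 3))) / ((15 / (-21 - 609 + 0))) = 63882 / 25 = 2555.28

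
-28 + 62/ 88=-1201/ 44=-27.30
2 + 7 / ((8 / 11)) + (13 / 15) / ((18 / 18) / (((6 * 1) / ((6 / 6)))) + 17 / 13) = 56179 / 4600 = 12.21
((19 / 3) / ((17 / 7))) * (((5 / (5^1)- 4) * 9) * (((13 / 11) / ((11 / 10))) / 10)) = -15561 / 2057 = -7.56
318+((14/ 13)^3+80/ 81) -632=-55480474/ 177957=-311.76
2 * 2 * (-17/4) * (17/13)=-289/13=-22.23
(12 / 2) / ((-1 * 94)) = -3 / 47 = -0.06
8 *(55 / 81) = 440 / 81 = 5.43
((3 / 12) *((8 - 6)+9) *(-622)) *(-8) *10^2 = 1368400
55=55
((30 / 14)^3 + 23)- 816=-268624 / 343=-783.16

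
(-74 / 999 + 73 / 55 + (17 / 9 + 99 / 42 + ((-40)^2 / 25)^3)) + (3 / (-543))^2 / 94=4195932893272829 / 16005877965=262149.50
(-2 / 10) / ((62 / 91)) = -0.29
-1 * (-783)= 783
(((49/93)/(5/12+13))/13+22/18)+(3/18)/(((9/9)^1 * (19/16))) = 2164465/1584999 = 1.37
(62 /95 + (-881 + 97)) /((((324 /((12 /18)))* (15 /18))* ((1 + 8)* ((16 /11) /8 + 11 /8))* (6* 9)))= -1091464 /426957075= -0.00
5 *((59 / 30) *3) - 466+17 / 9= -7823 / 18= -434.61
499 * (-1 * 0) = 0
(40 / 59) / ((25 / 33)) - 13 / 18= 917 / 5310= 0.17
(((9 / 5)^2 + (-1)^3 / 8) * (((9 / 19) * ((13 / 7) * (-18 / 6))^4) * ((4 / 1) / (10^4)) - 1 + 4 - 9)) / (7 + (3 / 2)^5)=-59048298759 / 47553734375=-1.24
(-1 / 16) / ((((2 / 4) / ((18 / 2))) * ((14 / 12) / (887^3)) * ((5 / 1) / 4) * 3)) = -6280776927 / 35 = -179450769.34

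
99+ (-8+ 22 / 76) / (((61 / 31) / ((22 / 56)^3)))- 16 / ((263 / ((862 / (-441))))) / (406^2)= 70027967514889535 / 709054829449344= 98.76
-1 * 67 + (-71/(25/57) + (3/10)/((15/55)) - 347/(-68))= -378551/1700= -222.68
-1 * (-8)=8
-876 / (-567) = 292 / 189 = 1.54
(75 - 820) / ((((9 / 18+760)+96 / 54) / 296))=-3969360 / 13721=-289.29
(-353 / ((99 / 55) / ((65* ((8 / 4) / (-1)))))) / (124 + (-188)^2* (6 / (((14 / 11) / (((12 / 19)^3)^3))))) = 259142422893870425 / 28341958746546342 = 9.14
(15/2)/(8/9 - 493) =-135/8858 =-0.02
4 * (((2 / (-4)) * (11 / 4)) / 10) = -11 / 20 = -0.55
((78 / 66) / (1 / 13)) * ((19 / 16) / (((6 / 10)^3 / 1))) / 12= 401375 / 57024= 7.04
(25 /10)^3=125 /8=15.62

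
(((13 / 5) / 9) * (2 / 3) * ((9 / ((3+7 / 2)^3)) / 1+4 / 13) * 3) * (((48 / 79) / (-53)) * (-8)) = 0.02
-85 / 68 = -5 / 4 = -1.25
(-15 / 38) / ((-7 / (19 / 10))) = 3 / 28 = 0.11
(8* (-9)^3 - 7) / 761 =-5839 / 761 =-7.67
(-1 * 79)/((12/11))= -869/12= -72.42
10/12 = 5/6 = 0.83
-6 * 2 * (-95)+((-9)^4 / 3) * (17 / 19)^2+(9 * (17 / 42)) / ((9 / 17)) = 43934815 / 15162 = 2897.69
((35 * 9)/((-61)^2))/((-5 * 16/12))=-189/14884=-0.01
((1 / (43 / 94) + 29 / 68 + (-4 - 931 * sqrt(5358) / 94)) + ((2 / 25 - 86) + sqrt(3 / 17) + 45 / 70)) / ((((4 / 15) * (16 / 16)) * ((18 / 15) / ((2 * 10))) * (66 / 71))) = -8262625 * sqrt(5358) / 12408 - 15742932595 / 2701776 + 8875 * sqrt(51) / 2244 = -54542.24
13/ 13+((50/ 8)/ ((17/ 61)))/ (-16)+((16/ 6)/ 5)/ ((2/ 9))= 10871/ 5440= 2.00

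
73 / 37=1.97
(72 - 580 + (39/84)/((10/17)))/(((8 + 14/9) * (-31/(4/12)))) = 426057/746480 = 0.57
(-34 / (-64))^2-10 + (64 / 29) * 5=39101 / 29696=1.32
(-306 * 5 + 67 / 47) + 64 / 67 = -4810473 / 3149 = -1527.62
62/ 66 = 31/ 33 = 0.94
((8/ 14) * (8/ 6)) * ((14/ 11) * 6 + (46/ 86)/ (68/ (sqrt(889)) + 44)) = 221779361/ 38057580 - 391 * sqrt(889)/ 24218460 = 5.83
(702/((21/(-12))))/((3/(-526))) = 70333.71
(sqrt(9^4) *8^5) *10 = 26542080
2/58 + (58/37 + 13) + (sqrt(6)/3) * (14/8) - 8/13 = 7 * sqrt(6)/12 + 195100/13949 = 15.42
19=19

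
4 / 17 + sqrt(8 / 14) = 4 / 17 + 2 * sqrt(7) / 7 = 0.99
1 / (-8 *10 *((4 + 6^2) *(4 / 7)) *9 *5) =-7 / 576000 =-0.00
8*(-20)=-160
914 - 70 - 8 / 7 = 5900 / 7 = 842.86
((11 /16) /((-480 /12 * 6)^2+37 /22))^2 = 14641 /102776935306816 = 0.00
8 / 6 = 4 / 3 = 1.33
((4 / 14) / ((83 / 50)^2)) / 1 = 5000 / 48223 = 0.10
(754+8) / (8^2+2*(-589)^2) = 127 / 115651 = 0.00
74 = 74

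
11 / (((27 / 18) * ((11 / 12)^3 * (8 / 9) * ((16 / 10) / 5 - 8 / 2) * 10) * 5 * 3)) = -54 / 2783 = -0.02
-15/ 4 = -3.75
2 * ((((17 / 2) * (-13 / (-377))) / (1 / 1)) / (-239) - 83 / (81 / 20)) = -23012297 / 561411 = -40.99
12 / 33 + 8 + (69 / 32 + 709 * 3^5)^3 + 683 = 1843386711880501698687 / 360448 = 5114154363127279.66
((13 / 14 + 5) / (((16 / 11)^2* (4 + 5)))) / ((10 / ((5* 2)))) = 10043 / 32256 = 0.31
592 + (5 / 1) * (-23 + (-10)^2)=977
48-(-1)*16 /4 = 52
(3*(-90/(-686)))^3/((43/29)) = 71350875/1735205101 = 0.04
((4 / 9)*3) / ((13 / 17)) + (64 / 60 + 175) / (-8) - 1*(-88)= 105667 / 1560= 67.74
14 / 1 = 14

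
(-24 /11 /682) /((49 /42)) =-72 /26257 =-0.00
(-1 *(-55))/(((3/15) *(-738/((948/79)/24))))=-275/1476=-0.19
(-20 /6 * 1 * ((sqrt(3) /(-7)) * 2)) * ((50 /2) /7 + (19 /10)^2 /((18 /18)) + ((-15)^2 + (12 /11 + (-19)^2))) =1525299 * sqrt(3) /2695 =980.30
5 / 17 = 0.29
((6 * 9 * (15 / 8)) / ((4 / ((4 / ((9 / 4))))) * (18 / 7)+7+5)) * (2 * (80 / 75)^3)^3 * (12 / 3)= 7696581394432 / 23635546875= 325.64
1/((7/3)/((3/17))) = 9/119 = 0.08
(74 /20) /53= 37 /530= 0.07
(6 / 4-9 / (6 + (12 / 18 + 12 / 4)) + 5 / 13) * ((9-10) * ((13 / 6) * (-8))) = 16.53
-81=-81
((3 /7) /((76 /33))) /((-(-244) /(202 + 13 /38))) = 761211 /4932704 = 0.15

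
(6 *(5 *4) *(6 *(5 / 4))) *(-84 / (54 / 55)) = -77000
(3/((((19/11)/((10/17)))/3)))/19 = 990/6137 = 0.16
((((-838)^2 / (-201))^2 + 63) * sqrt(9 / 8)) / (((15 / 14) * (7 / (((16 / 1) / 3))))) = 3945193446392 * sqrt(2) / 606015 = 9206613.83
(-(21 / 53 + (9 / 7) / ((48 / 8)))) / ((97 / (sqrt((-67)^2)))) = -30351 / 71974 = -0.42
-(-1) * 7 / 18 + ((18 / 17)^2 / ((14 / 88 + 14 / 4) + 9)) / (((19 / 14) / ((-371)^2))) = 494498353601 / 55052766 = 8982.26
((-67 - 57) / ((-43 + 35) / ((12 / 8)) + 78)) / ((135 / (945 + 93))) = -21452 / 1635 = -13.12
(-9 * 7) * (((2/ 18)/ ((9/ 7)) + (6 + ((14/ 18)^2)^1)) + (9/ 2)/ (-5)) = -32837/ 90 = -364.86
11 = 11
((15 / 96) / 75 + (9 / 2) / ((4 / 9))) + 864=419581 / 480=874.13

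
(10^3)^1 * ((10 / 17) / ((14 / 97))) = 485000 / 119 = 4075.63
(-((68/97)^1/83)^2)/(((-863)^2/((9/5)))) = -41616/241374423240845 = -0.00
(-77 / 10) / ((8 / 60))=-231 / 4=-57.75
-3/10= -0.30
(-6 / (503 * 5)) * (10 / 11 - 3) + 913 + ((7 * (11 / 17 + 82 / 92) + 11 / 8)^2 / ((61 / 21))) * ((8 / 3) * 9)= 4399171514752999 / 2063972998120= 2131.41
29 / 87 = 1 / 3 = 0.33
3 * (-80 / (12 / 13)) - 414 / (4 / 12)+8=-1494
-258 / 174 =-43 / 29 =-1.48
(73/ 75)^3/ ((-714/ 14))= -389017/ 21515625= -0.02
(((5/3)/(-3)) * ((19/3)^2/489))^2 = 3258025/1568872881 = 0.00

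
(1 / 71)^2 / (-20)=-1 / 100820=-0.00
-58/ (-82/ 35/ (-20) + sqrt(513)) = 832300/ 62840819 - 21315000 * sqrt(57)/ 62840819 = -2.55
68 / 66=34 / 33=1.03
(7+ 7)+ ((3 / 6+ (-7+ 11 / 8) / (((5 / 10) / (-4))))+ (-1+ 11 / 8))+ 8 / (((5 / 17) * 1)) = 3483 / 40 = 87.08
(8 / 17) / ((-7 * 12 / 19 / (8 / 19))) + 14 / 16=2371 / 2856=0.83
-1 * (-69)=69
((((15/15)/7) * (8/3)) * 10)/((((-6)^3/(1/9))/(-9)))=10/567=0.02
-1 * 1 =-1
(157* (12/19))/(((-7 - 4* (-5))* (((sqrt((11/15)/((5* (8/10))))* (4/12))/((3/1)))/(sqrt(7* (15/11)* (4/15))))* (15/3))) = 67824* sqrt(105)/13585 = 51.16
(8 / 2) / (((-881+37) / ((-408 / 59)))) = 408 / 12449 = 0.03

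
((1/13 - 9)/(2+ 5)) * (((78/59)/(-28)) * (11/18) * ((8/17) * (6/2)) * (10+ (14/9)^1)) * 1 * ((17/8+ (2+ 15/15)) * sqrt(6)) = 1360216 * sqrt(6)/442323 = 7.53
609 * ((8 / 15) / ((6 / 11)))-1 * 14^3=-32228 / 15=-2148.53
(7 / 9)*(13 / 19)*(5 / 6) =455 / 1026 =0.44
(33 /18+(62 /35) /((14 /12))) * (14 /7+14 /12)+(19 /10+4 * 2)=180931 /8820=20.51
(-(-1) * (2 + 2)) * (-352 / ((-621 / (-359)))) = -505472 / 621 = -813.96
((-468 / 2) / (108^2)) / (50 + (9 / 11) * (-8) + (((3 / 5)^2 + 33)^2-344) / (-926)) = -3183125 / 6763036032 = -0.00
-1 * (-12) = 12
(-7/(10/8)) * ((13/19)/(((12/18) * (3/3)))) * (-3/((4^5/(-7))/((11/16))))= -63063/778240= -0.08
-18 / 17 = -1.06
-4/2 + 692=690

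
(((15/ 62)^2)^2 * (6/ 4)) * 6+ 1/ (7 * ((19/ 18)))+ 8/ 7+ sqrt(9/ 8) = 2.37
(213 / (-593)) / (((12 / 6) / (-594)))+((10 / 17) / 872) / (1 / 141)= 469308597 / 4395316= 106.77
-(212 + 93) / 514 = -305 / 514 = -0.59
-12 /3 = -4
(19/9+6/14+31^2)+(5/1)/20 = 242875/252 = 963.79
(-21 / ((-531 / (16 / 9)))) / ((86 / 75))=1400 / 22833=0.06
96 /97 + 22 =22.99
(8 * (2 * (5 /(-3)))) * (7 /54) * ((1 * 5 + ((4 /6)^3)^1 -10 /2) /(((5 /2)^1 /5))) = -4480 /2187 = -2.05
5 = 5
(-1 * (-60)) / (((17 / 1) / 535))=32100 / 17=1888.24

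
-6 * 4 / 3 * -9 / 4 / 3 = 6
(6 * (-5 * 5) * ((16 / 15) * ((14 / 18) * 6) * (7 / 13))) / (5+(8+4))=-23.65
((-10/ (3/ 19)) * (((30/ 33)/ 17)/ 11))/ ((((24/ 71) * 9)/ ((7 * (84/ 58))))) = -1652525/ 1610631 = -1.03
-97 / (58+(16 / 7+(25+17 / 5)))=-35 / 32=-1.09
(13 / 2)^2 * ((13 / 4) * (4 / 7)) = 78.46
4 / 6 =2 / 3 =0.67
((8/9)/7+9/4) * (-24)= -1198/21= -57.05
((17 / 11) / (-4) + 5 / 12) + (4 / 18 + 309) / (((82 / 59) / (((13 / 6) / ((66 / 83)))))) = 177177419 / 292248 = 606.26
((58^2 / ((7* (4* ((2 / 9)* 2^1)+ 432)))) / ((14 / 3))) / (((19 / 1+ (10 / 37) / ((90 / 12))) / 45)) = 113421465 / 202104224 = 0.56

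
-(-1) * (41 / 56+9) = 545 / 56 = 9.73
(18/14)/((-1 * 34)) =-9/238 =-0.04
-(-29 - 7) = 36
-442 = -442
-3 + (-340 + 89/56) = -341.41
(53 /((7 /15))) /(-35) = -159 /49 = -3.24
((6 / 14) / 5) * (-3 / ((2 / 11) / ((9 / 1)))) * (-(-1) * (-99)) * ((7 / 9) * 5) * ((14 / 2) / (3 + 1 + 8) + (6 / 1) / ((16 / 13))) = 427977 / 16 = 26748.56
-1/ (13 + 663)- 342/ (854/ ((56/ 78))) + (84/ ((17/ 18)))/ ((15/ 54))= 1121266031/ 3505060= 319.90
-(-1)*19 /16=19 /16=1.19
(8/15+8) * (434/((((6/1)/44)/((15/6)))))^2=14586288640/27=540232912.59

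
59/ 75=0.79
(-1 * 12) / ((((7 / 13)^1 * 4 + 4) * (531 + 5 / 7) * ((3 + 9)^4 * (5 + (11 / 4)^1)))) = -91 / 3987601920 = -0.00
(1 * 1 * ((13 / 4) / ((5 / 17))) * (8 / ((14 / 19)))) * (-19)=-79781 / 35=-2279.46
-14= -14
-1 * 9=-9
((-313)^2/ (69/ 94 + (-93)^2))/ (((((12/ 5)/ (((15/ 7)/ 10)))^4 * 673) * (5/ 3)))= 23022715/ 35876206987264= 0.00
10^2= 100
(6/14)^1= 3/7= 0.43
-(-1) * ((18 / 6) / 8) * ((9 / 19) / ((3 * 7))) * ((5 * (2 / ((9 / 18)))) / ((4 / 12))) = 135 / 266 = 0.51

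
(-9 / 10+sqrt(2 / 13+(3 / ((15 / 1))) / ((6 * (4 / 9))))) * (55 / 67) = -99 / 134+11 * sqrt(15470) / 3484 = -0.35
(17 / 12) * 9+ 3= 63 / 4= 15.75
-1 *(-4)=4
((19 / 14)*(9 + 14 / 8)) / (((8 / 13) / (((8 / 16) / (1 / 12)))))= 31863 / 224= 142.25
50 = 50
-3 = -3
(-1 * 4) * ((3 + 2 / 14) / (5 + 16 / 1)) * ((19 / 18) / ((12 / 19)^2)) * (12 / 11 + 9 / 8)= -445835 / 127008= -3.51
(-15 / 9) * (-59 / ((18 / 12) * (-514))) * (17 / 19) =-5015 / 43947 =-0.11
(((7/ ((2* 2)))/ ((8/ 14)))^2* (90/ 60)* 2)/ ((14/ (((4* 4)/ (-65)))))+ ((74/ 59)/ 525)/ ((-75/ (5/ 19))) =-1816807459/ 3672396000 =-0.49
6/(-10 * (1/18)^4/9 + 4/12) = 2834352/157459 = 18.00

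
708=708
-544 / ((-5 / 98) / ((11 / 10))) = 11728.64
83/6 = 13.83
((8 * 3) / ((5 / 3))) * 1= 72 / 5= 14.40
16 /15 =1.07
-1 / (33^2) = -1 / 1089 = -0.00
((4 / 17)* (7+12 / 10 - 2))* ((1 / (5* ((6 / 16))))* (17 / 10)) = 496 / 375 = 1.32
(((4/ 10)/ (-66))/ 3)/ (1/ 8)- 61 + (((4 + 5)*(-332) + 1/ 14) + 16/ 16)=-21122257/ 6930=-3047.94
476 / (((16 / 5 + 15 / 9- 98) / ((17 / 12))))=-10115 / 1397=-7.24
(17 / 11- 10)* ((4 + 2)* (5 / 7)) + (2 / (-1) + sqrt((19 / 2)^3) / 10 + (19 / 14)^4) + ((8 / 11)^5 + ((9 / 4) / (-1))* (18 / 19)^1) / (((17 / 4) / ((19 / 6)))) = -11446943640383 / 315533696016 + 19* sqrt(38) / 40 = -33.35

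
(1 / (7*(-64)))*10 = -5 / 224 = -0.02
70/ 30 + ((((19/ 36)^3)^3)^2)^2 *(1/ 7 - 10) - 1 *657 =-162512601165055464623113121702575132708859532886807645723655/ 248237170822005224551331443422398252060391663136338345984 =-654.67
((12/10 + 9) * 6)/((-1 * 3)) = -20.40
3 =3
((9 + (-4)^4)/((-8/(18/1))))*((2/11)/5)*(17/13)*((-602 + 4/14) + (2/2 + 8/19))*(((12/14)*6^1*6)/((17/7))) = 4112985924/19019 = 216256.69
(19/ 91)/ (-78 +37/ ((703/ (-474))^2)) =-253783/ 74362470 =-0.00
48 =48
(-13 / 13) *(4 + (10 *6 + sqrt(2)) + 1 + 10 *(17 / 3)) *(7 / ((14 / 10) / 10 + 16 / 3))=-127750 / 821-1050 *sqrt(2) / 821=-157.41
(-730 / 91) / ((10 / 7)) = -73 / 13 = -5.62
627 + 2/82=25708/41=627.02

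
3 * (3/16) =9/16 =0.56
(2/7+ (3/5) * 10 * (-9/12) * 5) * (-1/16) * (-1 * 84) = -933/8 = -116.62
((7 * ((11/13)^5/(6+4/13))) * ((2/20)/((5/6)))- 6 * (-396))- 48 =136307898471/58550050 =2328.06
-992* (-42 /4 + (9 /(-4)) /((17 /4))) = 186000 /17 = 10941.18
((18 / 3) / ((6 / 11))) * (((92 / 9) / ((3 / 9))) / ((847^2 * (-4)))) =-23 / 195657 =-0.00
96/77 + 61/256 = 29273/19712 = 1.49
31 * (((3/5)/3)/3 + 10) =4681/15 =312.07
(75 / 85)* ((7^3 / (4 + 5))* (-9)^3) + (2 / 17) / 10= -122572 / 5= -24514.40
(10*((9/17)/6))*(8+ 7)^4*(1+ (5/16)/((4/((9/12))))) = 205790625/4352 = 47286.45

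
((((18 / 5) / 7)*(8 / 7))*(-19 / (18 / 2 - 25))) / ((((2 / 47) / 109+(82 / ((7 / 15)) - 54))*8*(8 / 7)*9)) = 97337 / 1396739200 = 0.00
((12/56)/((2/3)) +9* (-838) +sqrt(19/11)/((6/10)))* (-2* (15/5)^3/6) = 1900503/28- 15* sqrt(209)/11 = 67855.39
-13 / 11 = -1.18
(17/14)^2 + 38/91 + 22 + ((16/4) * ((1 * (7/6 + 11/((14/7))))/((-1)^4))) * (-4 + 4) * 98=60877/2548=23.89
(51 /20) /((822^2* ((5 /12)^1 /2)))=17 /938450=0.00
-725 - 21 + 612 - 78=-212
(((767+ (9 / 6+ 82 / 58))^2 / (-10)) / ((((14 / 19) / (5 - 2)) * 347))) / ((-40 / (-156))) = -177312617703 / 65369248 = -2712.48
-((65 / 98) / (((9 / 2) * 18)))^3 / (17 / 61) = -16752125 / 8503196300424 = -0.00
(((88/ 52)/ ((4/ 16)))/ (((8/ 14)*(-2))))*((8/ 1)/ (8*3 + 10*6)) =-22/ 39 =-0.56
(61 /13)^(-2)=169 /3721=0.05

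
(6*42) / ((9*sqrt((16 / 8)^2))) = 14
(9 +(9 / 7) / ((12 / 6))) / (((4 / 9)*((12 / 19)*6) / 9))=23085 / 448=51.53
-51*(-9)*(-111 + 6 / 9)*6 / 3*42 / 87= -1418004 / 29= -48896.69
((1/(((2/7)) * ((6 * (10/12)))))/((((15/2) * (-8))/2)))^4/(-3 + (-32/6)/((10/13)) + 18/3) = -2401/31860000000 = -0.00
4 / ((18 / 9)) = 2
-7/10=-0.70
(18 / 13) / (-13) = -18 / 169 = -0.11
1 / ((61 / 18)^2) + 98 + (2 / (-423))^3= 27624380559826 / 281631204207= 98.09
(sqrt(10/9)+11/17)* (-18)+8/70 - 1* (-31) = 11583/595 - 6* sqrt(10) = 0.49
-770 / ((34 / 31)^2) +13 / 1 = -362471 / 578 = -627.11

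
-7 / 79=-0.09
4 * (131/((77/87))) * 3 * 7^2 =957348/11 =87031.64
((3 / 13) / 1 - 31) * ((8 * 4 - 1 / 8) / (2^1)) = -6375 / 13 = -490.38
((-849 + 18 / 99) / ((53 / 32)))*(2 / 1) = -597568 / 583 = -1024.99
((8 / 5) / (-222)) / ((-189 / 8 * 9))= 32 / 944055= 0.00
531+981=1512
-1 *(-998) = 998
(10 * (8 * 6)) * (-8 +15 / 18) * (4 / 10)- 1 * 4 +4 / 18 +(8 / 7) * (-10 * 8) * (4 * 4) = -179086 / 63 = -2842.63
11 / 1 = 11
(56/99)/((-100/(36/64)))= -7/2200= -0.00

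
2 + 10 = 12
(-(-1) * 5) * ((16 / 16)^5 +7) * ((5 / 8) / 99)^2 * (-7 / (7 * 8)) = -125 / 627264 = -0.00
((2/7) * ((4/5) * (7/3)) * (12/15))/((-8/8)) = -32/75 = -0.43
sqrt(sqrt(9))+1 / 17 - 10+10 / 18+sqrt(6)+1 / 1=-1283 / 153+sqrt(3)+sqrt(6)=-4.20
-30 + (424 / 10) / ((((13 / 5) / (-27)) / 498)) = -219303.23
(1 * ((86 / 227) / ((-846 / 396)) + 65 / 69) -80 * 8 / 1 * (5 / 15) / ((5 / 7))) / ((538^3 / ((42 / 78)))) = -1535126705 / 1490263227081096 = -0.00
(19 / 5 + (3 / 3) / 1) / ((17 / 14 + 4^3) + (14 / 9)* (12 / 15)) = 3024 / 41869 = 0.07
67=67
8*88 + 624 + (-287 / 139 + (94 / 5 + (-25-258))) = 737906 / 695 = 1061.74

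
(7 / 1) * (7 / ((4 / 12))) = 147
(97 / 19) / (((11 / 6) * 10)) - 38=-39419 / 1045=-37.72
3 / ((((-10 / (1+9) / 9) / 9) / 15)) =-3645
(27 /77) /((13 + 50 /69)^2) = 128547 /69054293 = 0.00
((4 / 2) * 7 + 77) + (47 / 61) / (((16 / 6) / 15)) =46523 / 488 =95.33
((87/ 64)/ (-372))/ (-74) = 29/ 587264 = 0.00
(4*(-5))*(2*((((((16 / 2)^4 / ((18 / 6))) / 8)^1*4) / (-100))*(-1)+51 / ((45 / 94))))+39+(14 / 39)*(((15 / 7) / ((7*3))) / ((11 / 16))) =-67497631 / 15015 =-4495.35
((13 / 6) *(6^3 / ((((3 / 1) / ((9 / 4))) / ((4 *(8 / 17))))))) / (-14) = -5616 / 119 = -47.19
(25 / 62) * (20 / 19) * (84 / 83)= 21000 / 48887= 0.43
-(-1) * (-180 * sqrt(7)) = -180 * sqrt(7) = -476.24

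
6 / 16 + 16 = 131 / 8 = 16.38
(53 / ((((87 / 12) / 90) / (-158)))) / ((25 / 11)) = -6632208 / 145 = -45739.37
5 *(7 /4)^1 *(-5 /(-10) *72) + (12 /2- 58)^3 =-140293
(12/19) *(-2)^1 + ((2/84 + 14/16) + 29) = 91405/3192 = 28.64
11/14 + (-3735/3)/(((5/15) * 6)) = -4352/7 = -621.71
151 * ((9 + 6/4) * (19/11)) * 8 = 240996/11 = 21908.73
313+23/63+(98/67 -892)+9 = -2398255/4221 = -568.17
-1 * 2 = -2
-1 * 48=-48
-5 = -5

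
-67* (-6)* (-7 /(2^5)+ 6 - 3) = 17889 /16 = 1118.06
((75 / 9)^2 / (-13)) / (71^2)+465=274254980 / 589797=465.00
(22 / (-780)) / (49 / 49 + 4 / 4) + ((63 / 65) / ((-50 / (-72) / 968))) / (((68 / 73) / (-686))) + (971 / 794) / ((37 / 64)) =-4844823407156899 / 4869403500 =-994952.13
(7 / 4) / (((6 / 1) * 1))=7 / 24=0.29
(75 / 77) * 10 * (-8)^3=-384000 / 77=-4987.01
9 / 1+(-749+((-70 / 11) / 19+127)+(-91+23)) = -142399 / 209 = -681.33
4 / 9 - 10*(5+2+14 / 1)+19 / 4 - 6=-7589 / 36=-210.81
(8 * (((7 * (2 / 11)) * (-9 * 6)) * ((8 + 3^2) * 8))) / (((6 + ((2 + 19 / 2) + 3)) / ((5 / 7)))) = -1175040 / 451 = -2605.41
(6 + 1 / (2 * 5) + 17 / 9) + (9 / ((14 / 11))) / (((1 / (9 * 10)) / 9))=3613583 / 630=5735.85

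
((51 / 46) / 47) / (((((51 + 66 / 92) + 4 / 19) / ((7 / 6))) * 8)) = 2261 / 34129520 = 0.00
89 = 89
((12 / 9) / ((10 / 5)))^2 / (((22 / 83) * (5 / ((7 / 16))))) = 581 / 3960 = 0.15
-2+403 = 401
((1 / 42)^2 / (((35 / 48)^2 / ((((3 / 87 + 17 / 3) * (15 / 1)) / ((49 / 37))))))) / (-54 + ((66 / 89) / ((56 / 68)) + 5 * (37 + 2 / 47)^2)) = 115456689664 / 11415881644401395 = 0.00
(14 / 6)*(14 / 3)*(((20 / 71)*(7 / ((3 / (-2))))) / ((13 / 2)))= -54880 / 24921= -2.20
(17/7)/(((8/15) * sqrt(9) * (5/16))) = 34/7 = 4.86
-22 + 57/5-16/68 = -921/85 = -10.84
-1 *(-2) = 2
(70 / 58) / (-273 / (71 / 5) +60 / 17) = -8449 / 109881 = -0.08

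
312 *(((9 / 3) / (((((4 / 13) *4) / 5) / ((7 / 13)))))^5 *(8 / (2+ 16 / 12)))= 298649885625 / 32768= 9114071.22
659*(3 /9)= 659 /3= 219.67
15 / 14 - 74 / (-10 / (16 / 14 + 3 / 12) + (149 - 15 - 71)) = -1107 / 4354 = -0.25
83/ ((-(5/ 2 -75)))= 166/ 145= 1.14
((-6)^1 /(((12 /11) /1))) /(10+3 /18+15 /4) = -66 /167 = -0.40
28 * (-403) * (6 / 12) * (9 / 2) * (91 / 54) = -256711 / 6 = -42785.17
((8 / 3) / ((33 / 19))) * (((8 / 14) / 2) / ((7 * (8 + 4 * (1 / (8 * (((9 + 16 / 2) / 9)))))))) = 10336 / 1363131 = 0.01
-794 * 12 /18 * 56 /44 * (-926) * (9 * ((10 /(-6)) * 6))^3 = -5002600176000 /11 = -454781834181.82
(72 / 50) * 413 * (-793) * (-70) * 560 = 18487228032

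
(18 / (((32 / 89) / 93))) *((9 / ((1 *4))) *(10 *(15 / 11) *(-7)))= -351979425 / 352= -999941.55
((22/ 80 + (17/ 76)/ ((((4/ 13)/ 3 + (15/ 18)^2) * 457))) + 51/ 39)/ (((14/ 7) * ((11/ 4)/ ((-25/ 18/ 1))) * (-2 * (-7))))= -13332664685/ 466847677296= -0.03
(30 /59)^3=27000 /205379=0.13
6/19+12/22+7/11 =1.50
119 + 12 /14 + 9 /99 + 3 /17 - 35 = 111428 /1309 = 85.12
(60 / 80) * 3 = 9 / 4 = 2.25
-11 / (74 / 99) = -1089 / 74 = -14.72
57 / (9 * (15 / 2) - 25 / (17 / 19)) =1.44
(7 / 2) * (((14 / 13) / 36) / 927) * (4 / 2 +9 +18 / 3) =833 / 433836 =0.00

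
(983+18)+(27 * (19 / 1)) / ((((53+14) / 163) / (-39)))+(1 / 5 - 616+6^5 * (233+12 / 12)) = 593383977 / 335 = 1771295.45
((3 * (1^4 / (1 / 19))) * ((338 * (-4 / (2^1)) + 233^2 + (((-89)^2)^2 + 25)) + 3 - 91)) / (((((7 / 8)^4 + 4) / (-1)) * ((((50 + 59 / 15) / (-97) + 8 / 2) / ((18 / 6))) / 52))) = -51196417735901184 / 1448179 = -35352271877.92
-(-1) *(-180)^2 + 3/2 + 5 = 64813/2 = 32406.50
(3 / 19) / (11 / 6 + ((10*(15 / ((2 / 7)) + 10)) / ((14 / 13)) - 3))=63 / 231097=0.00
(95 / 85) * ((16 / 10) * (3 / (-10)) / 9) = -76 / 1275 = -0.06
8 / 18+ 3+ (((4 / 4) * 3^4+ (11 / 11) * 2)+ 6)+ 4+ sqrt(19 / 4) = sqrt(19) / 2+ 868 / 9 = 98.62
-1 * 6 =-6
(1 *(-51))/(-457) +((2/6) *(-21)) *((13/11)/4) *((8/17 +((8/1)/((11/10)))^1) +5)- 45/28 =-183269389/6580343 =-27.85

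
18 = 18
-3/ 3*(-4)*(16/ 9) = 7.11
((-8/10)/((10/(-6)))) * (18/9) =24/25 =0.96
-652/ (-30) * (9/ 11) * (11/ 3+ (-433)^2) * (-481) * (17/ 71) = -1499398729556/ 3905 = -383968944.83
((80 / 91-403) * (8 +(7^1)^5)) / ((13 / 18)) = -11075603310 / 1183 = -9362302.04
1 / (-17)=-1 / 17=-0.06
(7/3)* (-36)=-84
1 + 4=5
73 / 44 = 1.66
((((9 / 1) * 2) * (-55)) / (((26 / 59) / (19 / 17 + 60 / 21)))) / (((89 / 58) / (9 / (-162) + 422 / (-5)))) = 67666633133 / 137683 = 491466.87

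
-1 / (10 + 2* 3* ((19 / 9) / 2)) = -3 / 49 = -0.06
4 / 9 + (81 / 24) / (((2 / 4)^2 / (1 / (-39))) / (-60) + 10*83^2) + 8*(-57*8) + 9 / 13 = -87094106107 / 23881923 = -3646.86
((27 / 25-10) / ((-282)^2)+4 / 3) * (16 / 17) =10602308 / 8449425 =1.25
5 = 5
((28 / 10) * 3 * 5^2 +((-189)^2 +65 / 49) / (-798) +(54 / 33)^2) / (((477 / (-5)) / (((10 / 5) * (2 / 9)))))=-418133260 / 534517137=-0.78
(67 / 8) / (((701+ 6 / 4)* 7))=67 / 39340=0.00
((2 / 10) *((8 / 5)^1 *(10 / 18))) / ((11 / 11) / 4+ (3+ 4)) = 32 / 1305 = 0.02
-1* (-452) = 452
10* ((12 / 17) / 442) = 0.02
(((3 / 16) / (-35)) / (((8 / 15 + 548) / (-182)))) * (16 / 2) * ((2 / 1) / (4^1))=0.01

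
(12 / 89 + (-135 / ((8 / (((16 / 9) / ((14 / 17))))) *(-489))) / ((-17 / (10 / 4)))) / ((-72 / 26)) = -327067 / 7311528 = -0.04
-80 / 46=-40 / 23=-1.74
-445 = -445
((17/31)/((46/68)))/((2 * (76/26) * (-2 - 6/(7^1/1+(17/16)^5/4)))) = -38546801215/783249554212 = -0.05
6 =6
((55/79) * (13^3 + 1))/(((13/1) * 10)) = 12089/1027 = 11.77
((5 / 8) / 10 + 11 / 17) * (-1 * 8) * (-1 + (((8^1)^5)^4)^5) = -393147943432555814649810017863009985082933399977525696372775106725395590854323984293395693375 / 34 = -11563174806839876901465000000000000000000000000000000000000000000000000000000000000000000000.00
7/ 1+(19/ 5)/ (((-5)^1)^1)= 156/ 25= 6.24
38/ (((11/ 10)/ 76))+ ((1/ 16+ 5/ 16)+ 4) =231425/ 88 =2629.83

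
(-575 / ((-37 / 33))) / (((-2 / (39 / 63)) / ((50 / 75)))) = -82225 / 777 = -105.82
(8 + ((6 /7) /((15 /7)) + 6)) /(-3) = -24 /5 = -4.80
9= 9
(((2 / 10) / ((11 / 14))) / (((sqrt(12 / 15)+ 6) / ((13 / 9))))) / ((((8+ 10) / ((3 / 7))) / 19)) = 247 / 8712 - 247* sqrt(5) / 130680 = 0.02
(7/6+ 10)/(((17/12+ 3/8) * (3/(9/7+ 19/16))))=18559/3612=5.14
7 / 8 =0.88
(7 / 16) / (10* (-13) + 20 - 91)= -7 / 3216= -0.00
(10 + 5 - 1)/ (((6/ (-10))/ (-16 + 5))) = 256.67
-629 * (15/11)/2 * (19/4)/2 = -179265/176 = -1018.55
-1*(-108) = 108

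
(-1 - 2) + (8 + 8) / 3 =2.33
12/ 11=1.09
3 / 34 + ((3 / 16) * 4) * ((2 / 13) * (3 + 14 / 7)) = 147 / 221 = 0.67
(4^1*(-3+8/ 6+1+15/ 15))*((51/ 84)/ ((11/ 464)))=7888/ 231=34.15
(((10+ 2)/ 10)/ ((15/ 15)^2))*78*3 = 280.80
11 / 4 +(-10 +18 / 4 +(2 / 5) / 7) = -377 / 140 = -2.69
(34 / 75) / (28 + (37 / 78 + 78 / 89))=78676 / 5093825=0.02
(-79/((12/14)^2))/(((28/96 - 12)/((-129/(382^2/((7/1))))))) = -1165171/20502322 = -0.06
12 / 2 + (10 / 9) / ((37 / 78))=926 / 111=8.34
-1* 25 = -25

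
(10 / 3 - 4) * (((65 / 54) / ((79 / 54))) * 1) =-130 / 237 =-0.55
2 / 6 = 1 / 3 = 0.33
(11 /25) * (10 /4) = 11 /10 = 1.10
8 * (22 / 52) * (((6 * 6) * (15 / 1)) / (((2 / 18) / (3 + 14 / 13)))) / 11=1030320 / 169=6096.57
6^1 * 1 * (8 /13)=48 /13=3.69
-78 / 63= -26 / 21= -1.24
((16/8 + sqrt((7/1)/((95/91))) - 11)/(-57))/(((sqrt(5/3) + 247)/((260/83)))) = -338 * sqrt(1235)/20616121 - 390 * sqrt(15)/144312847 + 130 * sqrt(741)/1175118897 + 15210/7595413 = 0.00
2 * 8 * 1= 16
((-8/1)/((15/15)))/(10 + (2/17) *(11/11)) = -34/43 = -0.79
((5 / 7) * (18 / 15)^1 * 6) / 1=36 / 7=5.14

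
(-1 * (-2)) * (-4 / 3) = -8 / 3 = -2.67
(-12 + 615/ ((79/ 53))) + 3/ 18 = 189961/ 474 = 400.76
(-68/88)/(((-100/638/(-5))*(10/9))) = -4437/200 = -22.18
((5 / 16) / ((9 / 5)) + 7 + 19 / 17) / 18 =20297 / 44064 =0.46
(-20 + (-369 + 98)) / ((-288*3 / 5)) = 485 / 288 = 1.68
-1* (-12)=12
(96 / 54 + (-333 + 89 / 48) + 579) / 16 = 35947 / 2304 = 15.60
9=9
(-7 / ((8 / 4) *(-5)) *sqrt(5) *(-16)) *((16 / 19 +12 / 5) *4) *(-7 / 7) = 68992 *sqrt(5) / 475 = 324.78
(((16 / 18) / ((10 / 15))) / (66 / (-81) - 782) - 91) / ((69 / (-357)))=57221507 / 121532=470.83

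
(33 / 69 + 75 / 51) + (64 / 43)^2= 3010474 / 722959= 4.16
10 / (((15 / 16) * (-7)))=-1.52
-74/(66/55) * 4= -740/3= -246.67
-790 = -790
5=5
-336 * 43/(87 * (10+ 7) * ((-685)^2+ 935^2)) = -2408/331160425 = -0.00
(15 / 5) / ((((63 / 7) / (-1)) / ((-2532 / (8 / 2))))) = 211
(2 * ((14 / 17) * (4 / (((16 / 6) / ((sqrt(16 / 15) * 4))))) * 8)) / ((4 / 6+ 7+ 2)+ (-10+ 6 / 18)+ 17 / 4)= 7168 * sqrt(15) / 1445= 19.21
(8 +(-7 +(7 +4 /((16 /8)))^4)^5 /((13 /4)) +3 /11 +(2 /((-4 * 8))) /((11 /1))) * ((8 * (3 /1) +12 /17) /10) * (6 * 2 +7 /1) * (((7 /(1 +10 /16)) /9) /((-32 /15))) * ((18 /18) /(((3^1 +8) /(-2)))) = 7124978377792892815.47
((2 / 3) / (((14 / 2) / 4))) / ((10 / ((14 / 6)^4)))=1372 / 1215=1.13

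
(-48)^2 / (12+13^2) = 12.73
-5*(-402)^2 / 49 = -808020 / 49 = -16490.20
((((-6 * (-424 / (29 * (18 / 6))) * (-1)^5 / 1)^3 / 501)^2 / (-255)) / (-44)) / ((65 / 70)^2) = 18220957433998606336 / 70775510295085898445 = 0.26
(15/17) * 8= 120/17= 7.06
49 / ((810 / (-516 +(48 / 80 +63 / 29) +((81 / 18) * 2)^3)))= 13.05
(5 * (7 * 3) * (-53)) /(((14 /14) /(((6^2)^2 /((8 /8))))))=-7212240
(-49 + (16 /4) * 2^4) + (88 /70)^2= 20311 /1225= 16.58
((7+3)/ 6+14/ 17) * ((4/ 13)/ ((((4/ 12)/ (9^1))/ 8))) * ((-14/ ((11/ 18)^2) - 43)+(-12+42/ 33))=-31053024/ 2057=-15096.27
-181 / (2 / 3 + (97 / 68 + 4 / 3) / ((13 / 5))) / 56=-120003 / 64162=-1.87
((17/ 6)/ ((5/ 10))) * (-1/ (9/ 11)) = -187/ 27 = -6.93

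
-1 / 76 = -0.01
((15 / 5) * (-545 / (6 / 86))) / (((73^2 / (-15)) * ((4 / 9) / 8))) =6327450 / 5329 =1187.36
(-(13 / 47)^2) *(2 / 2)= -0.08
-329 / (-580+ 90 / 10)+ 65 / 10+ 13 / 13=8.08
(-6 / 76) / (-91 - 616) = 3 / 26866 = 0.00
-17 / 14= -1.21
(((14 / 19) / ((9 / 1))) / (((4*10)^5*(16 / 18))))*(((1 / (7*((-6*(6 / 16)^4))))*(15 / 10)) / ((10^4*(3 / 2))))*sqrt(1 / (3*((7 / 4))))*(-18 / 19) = sqrt(21) / 102343500000000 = 0.00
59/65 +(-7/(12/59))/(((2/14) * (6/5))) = -935327/4680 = -199.86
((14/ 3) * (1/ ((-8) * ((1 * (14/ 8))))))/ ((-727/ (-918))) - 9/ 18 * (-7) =4477/ 1454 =3.08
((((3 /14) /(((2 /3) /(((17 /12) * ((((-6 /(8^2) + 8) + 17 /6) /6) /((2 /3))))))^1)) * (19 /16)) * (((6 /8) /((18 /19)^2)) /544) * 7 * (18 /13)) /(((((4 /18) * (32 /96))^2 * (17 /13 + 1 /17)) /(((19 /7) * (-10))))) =-2775225442905 /35467034624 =-78.25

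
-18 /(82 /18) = -162 /41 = -3.95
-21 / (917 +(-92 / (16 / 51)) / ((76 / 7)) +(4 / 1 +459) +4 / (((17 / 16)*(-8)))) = -108528 / 6989821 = -0.02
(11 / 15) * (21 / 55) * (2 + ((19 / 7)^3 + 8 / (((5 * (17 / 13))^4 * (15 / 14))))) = 5908902933751 / 959186484375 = 6.16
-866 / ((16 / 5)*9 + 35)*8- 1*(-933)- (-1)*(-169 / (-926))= 243579873 / 295394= 824.59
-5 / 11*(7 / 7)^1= -0.45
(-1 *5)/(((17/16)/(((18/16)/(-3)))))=30/17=1.76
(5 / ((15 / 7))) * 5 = 35 / 3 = 11.67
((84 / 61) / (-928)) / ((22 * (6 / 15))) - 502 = -312589481 / 622688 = -502.00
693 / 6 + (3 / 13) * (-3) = 2985 / 26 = 114.81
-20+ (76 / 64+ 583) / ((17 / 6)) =25321 / 136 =186.18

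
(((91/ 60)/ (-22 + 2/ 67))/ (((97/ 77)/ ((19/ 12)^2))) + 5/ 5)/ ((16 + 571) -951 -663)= -1064175451/ 1266962411520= -0.00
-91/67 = -1.36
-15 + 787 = 772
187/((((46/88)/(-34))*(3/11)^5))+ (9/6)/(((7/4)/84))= -45053936944/5589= -8061180.34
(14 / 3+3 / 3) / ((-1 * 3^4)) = -17 / 243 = -0.07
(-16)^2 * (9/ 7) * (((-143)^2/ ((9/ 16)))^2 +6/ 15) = 137023193457152/ 315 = 434994264943.34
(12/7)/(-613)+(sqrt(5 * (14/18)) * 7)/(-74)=-7 * sqrt(35)/222 -12/4291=-0.19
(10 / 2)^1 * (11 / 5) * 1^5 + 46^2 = 2127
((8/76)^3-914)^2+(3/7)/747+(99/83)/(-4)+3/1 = 3301365281240603/3951854004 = 835396.57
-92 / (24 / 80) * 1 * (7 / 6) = -3220 / 9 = -357.78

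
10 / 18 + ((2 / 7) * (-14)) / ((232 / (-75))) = 965 / 522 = 1.85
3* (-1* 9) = -27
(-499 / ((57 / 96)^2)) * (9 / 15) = -1532928 / 1805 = -849.27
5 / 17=0.29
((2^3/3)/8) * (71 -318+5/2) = -163/2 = -81.50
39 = 39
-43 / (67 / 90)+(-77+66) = -4607 / 67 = -68.76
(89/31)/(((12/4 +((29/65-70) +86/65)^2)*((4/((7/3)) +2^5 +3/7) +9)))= 15041/1052925416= 0.00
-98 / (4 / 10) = -245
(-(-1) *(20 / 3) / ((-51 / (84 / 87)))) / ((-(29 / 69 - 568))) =-0.00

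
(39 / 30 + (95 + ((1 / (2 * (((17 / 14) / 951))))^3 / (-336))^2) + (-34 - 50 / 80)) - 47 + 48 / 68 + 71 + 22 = 986740055138827799821 / 30896088320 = 31937378121.10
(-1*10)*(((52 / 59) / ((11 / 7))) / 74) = -1820 / 24013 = -0.08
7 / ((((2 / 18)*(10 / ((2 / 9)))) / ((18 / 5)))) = 126 / 25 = 5.04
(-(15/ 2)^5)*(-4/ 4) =23730.47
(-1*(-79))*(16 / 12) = 316 / 3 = 105.33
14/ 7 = 2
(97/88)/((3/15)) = 485/88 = 5.51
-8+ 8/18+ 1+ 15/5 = -32/9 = -3.56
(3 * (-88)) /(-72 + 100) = -66 /7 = -9.43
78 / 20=39 / 10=3.90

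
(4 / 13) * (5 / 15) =4 / 39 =0.10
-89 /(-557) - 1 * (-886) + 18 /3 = 496933 /557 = 892.16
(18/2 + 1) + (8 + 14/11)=19.27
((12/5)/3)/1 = 0.80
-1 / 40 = -0.02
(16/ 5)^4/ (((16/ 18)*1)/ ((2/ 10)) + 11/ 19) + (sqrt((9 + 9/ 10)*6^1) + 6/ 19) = 3*sqrt(165)/ 5 + 216147714/ 10200625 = 28.90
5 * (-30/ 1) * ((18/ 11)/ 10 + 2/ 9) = -1910/ 33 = -57.88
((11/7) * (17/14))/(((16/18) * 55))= 153/3920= 0.04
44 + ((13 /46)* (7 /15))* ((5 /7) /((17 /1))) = 103237 /2346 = 44.01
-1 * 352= -352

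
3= 3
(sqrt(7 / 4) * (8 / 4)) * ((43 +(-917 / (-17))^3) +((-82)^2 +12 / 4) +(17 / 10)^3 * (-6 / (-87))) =11663189371069 * sqrt(7) / 71238500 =433163.23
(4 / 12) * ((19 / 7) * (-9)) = -57 / 7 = -8.14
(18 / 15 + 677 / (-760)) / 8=47 / 1216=0.04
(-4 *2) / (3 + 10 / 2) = -1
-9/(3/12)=-36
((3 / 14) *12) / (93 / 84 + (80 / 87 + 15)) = 6264 / 41477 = 0.15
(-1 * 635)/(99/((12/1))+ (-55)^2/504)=-44.56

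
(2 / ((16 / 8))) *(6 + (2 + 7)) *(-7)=-105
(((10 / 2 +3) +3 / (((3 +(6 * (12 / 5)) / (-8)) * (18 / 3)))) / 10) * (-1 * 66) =-1111 / 20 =-55.55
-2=-2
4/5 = 0.80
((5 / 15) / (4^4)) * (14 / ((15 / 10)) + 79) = 265 / 2304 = 0.12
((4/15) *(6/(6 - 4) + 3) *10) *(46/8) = 92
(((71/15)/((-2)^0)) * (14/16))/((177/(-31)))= -15407/21240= -0.73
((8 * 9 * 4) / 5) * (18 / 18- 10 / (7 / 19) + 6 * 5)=7776 / 35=222.17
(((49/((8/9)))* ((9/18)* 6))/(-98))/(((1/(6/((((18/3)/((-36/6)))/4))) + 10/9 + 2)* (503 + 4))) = -81/74698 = -0.00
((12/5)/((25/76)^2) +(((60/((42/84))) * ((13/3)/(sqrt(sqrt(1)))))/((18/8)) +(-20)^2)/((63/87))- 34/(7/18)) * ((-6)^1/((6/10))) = -952424936/118125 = -8062.86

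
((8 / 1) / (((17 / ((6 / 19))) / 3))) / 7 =144 / 2261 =0.06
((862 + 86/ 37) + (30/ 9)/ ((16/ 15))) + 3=870.45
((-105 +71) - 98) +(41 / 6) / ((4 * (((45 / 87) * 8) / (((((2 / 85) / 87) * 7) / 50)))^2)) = -1853992799997991 / 14045400000000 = -132.00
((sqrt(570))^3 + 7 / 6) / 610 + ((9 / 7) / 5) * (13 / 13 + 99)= 57 * sqrt(570) / 61 + 658849 / 25620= 48.03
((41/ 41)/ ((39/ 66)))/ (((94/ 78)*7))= 66/ 329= 0.20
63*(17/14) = 153/2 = 76.50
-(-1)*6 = 6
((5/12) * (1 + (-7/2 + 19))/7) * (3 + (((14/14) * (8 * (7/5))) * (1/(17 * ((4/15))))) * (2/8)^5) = 1437315/487424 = 2.95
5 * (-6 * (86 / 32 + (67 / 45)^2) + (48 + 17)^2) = 22656101 / 1080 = 20977.87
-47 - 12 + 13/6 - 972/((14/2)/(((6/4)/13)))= -39779/546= -72.86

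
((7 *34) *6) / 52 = 357 / 13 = 27.46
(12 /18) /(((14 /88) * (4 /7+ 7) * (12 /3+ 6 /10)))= 440 /3657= 0.12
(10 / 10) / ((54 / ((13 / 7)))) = 13 / 378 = 0.03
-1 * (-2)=2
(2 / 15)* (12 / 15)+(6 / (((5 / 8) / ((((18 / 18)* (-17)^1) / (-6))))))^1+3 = 2273 / 75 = 30.31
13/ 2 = 6.50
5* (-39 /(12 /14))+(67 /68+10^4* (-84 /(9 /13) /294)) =-18650389 /4284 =-4353.50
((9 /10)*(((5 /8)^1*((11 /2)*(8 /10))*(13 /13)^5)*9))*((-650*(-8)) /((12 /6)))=57915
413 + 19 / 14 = 5801 / 14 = 414.36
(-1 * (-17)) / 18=0.94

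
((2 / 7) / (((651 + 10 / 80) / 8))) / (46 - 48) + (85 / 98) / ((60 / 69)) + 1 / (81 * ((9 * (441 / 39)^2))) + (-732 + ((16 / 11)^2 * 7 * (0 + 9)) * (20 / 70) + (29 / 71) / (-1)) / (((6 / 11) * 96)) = -50301315210085649 / 4101545777668416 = -12.26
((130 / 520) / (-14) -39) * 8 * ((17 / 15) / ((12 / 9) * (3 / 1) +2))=-7429 / 126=-58.96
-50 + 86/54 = -1307/27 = -48.41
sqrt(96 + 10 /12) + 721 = sqrt(3486) /6 + 721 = 730.84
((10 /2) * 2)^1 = 10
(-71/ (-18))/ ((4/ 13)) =923/ 72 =12.82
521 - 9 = 512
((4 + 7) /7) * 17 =187 /7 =26.71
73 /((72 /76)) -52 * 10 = -7973 /18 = -442.94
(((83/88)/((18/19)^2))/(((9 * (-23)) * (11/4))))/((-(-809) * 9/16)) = -59926/14771743767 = -0.00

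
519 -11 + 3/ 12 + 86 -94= 2001/ 4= 500.25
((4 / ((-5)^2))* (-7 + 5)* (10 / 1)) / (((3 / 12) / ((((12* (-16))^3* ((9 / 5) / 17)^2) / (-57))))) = -12230590464 / 686375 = -17819.11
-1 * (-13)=13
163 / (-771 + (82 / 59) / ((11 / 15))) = -105787 / 499149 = -0.21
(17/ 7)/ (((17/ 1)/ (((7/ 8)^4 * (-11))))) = -3773/ 4096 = -0.92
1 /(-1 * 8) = -1 /8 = -0.12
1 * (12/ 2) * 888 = 5328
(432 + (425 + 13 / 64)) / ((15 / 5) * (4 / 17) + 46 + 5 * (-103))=-932637 / 509504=-1.83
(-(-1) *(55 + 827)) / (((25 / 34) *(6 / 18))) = 89964 / 25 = 3598.56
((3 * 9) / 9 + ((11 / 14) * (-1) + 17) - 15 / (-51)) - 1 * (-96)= 27491 / 238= 115.51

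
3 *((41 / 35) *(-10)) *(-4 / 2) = 492 / 7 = 70.29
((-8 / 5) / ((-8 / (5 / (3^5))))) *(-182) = -182 / 243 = -0.75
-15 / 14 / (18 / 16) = -20 / 21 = -0.95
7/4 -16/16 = 3/4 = 0.75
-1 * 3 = -3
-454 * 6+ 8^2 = -2660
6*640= 3840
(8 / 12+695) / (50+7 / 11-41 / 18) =14.39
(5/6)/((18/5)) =0.23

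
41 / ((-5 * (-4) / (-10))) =-20.50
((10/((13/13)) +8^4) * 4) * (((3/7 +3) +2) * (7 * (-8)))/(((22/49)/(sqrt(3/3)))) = -122325952/11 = -11120541.09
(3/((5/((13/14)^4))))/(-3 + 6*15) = 28561/5570320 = 0.01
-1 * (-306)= 306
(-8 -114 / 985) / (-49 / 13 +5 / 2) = 207844 / 32505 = 6.39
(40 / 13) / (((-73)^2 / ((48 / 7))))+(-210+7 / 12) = -1218628667 / 5819268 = -209.41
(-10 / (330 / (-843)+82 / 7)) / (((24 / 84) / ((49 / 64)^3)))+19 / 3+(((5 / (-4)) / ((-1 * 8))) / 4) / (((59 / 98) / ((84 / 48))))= 1742882076401 / 344469798912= 5.06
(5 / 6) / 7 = 5 / 42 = 0.12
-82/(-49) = 1.67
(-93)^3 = -804357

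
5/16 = 0.31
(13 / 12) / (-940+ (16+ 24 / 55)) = -715 / 609552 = -0.00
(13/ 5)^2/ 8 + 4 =969/ 200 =4.84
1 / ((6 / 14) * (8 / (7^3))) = 2401 / 24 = 100.04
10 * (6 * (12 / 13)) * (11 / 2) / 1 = 3960 / 13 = 304.62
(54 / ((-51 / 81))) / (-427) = 1458 / 7259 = 0.20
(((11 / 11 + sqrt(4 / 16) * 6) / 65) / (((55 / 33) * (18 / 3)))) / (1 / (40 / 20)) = 4 / 325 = 0.01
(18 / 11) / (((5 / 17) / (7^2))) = 14994 / 55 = 272.62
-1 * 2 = -2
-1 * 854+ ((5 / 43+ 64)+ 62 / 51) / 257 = -481171981 / 563601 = -853.75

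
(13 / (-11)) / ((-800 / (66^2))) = 1287 / 200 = 6.44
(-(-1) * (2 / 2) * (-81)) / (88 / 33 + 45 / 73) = -17739 / 719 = -24.67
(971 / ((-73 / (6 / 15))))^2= 3771364 / 133225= 28.31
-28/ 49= -4/ 7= -0.57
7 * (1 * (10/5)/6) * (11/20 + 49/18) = 4123/540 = 7.64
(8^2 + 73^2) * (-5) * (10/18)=-134825/9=-14980.56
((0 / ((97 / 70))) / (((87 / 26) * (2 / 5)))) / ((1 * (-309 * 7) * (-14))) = 0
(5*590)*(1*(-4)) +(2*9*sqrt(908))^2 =282392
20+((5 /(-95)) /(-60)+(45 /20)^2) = 114289 /4560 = 25.06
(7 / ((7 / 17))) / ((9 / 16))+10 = 362 / 9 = 40.22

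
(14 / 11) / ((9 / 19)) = 2.69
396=396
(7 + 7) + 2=16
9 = 9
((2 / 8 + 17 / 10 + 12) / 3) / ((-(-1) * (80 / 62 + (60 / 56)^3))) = 1977738 / 1071925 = 1.85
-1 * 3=-3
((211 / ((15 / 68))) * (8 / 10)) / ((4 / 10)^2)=14348 / 3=4782.67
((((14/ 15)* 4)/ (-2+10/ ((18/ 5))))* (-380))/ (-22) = 912/ 11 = 82.91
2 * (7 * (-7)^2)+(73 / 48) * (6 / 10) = 54953 / 80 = 686.91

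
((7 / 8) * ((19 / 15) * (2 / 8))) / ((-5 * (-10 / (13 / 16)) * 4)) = 1729 / 1536000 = 0.00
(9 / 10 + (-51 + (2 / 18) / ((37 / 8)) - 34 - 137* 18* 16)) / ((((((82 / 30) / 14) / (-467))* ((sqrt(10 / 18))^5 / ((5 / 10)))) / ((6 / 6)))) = 34864358001417* sqrt(5) / 379250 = 205561172.01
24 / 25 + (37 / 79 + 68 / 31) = 221751 / 61225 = 3.62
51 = 51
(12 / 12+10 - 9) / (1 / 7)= 14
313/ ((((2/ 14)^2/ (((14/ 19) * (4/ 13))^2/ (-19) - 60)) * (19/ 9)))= -9600663910068/ 22024249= -435913.34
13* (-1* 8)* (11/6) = -190.67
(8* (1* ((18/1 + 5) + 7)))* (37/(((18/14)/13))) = 269360/3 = 89786.67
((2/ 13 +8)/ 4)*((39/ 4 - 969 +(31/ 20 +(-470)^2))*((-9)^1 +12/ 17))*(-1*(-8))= -32872576158/ 1105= -29748937.70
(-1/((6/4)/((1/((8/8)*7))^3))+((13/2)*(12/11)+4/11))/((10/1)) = 42178/56595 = 0.75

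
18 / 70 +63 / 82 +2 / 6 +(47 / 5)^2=3862393 / 43050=89.72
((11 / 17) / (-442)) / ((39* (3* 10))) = -0.00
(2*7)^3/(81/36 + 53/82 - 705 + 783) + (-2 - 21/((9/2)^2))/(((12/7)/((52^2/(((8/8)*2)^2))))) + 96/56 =-8740795618/7522389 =-1161.97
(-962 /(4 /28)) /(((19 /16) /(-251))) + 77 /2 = 54088951 /38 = 1423393.45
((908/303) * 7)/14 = 454/303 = 1.50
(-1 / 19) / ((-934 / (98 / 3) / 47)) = 2303 / 26619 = 0.09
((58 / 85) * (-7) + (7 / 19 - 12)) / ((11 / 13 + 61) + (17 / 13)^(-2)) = -532389 / 2025685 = -0.26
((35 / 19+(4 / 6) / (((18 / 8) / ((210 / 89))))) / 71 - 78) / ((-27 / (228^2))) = 25610220688 / 170613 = 150107.09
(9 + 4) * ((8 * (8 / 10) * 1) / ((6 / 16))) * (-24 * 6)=-159744 / 5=-31948.80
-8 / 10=-4 / 5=-0.80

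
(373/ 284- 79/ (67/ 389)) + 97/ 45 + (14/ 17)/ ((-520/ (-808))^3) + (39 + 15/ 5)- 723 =-905936804834597/ 799511368500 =-1133.11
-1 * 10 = -10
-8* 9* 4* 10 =-2880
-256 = -256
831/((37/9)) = 7479/37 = 202.14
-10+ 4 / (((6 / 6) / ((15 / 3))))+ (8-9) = 9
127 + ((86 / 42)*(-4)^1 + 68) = 3923 / 21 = 186.81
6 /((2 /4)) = 12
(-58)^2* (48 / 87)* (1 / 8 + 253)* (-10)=-4698000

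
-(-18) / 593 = 0.03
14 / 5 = 2.80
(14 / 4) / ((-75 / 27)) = -63 / 50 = -1.26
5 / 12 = 0.42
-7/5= -1.40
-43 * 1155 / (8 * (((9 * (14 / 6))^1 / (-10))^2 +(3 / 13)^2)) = -69944875 / 50286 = -1390.94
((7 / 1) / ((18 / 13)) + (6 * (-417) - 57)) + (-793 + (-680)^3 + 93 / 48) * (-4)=45278229971 / 36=1257728610.31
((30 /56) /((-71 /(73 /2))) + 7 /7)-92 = -91.28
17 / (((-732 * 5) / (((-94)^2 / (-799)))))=47 / 915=0.05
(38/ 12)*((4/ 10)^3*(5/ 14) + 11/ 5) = 7391/ 1050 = 7.04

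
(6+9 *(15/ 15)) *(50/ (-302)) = -375/ 151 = -2.48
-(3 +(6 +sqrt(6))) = -9 - sqrt(6) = -11.45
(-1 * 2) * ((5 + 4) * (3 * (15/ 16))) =-405/ 8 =-50.62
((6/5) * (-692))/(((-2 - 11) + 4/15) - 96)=12456/1631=7.64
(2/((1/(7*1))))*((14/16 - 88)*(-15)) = 73185/4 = 18296.25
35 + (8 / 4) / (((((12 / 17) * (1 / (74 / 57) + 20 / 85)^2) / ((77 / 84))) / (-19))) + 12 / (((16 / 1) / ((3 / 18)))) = -143261897 / 10474200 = -13.68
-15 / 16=-0.94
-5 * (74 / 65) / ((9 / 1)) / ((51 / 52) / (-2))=1.29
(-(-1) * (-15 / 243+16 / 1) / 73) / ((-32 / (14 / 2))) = -0.05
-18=-18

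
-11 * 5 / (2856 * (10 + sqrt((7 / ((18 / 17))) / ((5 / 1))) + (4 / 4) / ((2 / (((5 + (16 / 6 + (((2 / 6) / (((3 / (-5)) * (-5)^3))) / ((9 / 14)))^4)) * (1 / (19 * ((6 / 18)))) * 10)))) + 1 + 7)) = -554142852846065786621484375 / 690535702182071217278498054692 + 1535917462186102294921875 * sqrt(1190) / 1381071404364142434556996109384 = -0.00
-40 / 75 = -8 / 15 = -0.53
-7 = -7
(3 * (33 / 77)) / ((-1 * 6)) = -0.21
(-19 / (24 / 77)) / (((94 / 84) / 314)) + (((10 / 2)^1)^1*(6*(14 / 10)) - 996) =-1697513 / 94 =-18058.65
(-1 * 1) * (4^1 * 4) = -16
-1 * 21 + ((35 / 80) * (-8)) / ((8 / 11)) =-413 / 16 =-25.81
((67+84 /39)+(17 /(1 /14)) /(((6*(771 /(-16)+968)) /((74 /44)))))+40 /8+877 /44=2377906015 /25254372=94.16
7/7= 1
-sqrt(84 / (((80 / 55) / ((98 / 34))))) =-7 * sqrt(3927) / 34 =-12.90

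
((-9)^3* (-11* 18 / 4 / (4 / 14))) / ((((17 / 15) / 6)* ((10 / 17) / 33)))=150043509 / 4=37510877.25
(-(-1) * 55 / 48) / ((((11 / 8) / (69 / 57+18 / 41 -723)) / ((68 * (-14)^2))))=-18723574240 / 2337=-8011798.99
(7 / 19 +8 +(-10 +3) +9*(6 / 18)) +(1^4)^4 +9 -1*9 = 102 / 19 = 5.37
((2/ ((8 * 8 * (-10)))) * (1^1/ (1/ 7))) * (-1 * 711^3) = 2515978017/ 320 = 7862431.30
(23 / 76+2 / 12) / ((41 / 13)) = 1391 / 9348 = 0.15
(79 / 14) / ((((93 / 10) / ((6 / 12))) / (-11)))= -4345 / 1302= -3.34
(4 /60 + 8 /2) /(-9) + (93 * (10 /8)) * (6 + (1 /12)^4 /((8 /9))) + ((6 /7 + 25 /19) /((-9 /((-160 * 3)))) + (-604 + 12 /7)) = 30985197499 /147087360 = 210.66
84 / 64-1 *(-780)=12501 / 16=781.31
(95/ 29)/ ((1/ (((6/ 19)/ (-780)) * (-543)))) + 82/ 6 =32543/ 2262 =14.39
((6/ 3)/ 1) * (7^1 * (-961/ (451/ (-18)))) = 242172/ 451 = 536.97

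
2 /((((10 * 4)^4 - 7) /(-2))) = -4 /2559993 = -0.00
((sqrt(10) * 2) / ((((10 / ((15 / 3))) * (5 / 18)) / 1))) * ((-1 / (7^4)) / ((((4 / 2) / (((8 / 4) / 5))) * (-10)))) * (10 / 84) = 3 * sqrt(10) / 840350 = 0.00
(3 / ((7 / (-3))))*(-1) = 9 / 7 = 1.29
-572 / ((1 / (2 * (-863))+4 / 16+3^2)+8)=-1974544 / 59545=-33.16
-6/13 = -0.46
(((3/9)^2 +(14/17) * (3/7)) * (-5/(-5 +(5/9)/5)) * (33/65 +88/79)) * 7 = 376229/69836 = 5.39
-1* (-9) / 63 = 1 / 7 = 0.14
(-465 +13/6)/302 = -2777/1812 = -1.53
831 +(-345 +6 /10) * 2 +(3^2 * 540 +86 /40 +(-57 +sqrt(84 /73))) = 4948.42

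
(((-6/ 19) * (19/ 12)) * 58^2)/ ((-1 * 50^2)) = 841/ 1250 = 0.67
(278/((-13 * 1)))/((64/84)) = -2919/104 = -28.07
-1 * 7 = -7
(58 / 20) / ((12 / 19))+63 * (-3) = -22129 / 120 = -184.41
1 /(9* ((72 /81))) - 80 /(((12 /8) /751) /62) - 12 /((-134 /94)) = -3993143383 /1608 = -2483298.12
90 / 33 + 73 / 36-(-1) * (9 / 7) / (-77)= 4.74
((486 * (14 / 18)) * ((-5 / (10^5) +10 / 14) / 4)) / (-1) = -67.50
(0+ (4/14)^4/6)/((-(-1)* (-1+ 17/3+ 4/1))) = 0.00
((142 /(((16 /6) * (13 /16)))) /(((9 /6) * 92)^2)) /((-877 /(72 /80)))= -213 /60311290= -0.00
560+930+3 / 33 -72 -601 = 8988 / 11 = 817.09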